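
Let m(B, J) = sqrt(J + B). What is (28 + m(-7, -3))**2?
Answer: (28 + I*sqrt(10))**2 ≈ 774.0 + 177.09*I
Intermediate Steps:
m(B, J) = sqrt(B + J)
(28 + m(-7, -3))**2 = (28 + sqrt(-7 - 3))**2 = (28 + sqrt(-10))**2 = (28 + I*sqrt(10))**2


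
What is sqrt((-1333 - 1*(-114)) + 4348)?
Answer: sqrt(3129) ≈ 55.937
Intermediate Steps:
sqrt((-1333 - 1*(-114)) + 4348) = sqrt((-1333 + 114) + 4348) = sqrt(-1219 + 4348) = sqrt(3129)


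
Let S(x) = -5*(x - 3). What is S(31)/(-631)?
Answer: 140/631 ≈ 0.22187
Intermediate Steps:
S(x) = 15 - 5*x (S(x) = -5*(-3 + x) = 15 - 5*x)
S(31)/(-631) = (15 - 5*31)/(-631) = (15 - 155)*(-1/631) = -140*(-1/631) = 140/631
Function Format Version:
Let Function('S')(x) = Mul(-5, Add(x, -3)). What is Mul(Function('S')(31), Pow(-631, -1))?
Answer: Rational(140, 631) ≈ 0.22187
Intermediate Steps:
Function('S')(x) = Add(15, Mul(-5, x)) (Function('S')(x) = Mul(-5, Add(-3, x)) = Add(15, Mul(-5, x)))
Mul(Function('S')(31), Pow(-631, -1)) = Mul(Add(15, Mul(-5, 31)), Pow(-631, -1)) = Mul(Add(15, -155), Rational(-1, 631)) = Mul(-140, Rational(-1, 631)) = Rational(140, 631)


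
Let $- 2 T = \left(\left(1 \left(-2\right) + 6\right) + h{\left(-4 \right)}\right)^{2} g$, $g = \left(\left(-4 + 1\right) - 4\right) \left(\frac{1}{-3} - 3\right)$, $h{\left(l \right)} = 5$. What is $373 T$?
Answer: $-352485$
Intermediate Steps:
$g = \frac{70}{3}$ ($g = \left(-3 - 4\right) \left(- \frac{1}{3} - 3\right) = \left(-7\right) \left(- \frac{10}{3}\right) = \frac{70}{3} \approx 23.333$)
$T = -945$ ($T = - \frac{\left(\left(1 \left(-2\right) + 6\right) + 5\right)^{2} \cdot \frac{70}{3}}{2} = - \frac{\left(\left(-2 + 6\right) + 5\right)^{2} \cdot \frac{70}{3}}{2} = - \frac{\left(4 + 5\right)^{2} \cdot \frac{70}{3}}{2} = - \frac{9^{2} \cdot \frac{70}{3}}{2} = - \frac{81 \cdot \frac{70}{3}}{2} = \left(- \frac{1}{2}\right) 1890 = -945$)
$373 T = 373 \left(-945\right) = -352485$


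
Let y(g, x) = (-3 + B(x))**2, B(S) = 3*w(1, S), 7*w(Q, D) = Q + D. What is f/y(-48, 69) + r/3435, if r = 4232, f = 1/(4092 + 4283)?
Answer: 1722530029/1398130875 ≈ 1.2320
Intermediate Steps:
w(Q, D) = D/7 + Q/7 (w(Q, D) = (Q + D)/7 = (D + Q)/7 = D/7 + Q/7)
f = 1/8375 ≈ 0.00011940
B(S) = 3/7 + 3*S/7 (B(S) = 3*(S/7 + (1/7)*1) = 3*(S/7 + 1/7) = 3*(1/7 + S/7) = 3/7 + 3*S/7)
y(g, x) = (-18/7 + 3*x/7)**2 (y(g, x) = (-3 + (3/7 + 3*x/7))**2 = (-18/7 + 3*x/7)**2)
f/y(-48, 69) + r/3435 = 1/(8375*((9*(-6 + 69)**2/49))) + 4232/3435 = 1/(8375*(((9/49)*63**2))) + 4232*(1/3435) = 1/(8375*(((9/49)*3969))) + 4232/3435 = (1/8375)/729 + 4232/3435 = (1/8375)*(1/729) + 4232/3435 = 1/6105375 + 4232/3435 = 1722530029/1398130875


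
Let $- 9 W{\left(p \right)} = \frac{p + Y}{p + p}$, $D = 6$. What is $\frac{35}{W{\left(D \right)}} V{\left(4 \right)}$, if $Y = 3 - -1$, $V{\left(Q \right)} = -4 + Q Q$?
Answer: $-4536$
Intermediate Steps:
$V{\left(Q \right)} = -4 + Q^{2}$
$Y = 4$ ($Y = 3 + 1 = 4$)
$W{\left(p \right)} = - \frac{4 + p}{18 p}$ ($W{\left(p \right)} = - \frac{\left(p + 4\right) \frac{1}{p + p}}{9} = - \frac{\left(4 + p\right) \frac{1}{2 p}}{9} = - \frac{\frac{1}{2} \frac{1}{p} \left(4 + p\right)}{9} = - \frac{4 + p}{18 p}$)
$\frac{35}{W{\left(D \right)}} V{\left(4 \right)} = \frac{35}{\frac{1}{18} \cdot \frac{1}{6} \left(-4 - 6\right)} \left(-4 + 4^{2}\right) = \frac{35}{\frac{1}{18} \cdot \frac{1}{6} \left(-4 - 6\right)} \left(-4 + 16\right) = \frac{35}{\frac{1}{18} \cdot \frac{1}{6} \left(-10\right)} 12 = \frac{35}{- \frac{5}{54}} \cdot 12 = 35 \left(- \frac{54}{5}\right) 12 = \left(-378\right) 12 = -4536$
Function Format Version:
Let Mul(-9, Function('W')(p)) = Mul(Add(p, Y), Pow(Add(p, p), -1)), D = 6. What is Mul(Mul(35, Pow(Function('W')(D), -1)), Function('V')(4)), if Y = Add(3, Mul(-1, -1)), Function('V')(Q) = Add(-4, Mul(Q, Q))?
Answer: -4536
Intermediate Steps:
Function('V')(Q) = Add(-4, Pow(Q, 2))
Y = 4 (Y = Add(3, 1) = 4)
Function('W')(p) = Mul(Rational(-1, 18), Pow(p, -1), Add(4, p)) (Function('W')(p) = Mul(Rational(-1, 9), Mul(Add(p, 4), Pow(Add(p, p), -1))) = Mul(Rational(-1, 9), Mul(Add(4, p), Pow(Mul(2, p), -1))) = Mul(Rational(-1, 9), Mul(Add(4, p), Mul(Rational(1, 2), Pow(p, -1)))) = Mul(Rational(-1, 9), Mul(Rational(1, 2), Pow(p, -1), Add(4, p))) = Mul(Rational(-1, 18), Pow(p, -1), Add(4, p)))
Mul(Mul(35, Pow(Function('W')(D), -1)), Function('V')(4)) = Mul(Mul(35, Pow(Mul(Rational(1, 18), Pow(6, -1), Add(-4, Mul(-1, 6))), -1)), Add(-4, Pow(4, 2))) = Mul(Mul(35, Pow(Mul(Rational(1, 18), Rational(1, 6), Add(-4, -6)), -1)), Add(-4, 16)) = Mul(Mul(35, Pow(Mul(Rational(1, 18), Rational(1, 6), -10), -1)), 12) = Mul(Mul(35, Pow(Rational(-5, 54), -1)), 12) = Mul(Mul(35, Rational(-54, 5)), 12) = Mul(-378, 12) = -4536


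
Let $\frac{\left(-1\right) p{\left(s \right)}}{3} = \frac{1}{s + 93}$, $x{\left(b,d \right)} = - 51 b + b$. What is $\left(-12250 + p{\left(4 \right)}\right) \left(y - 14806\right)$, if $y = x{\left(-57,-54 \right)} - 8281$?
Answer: $\frac{24046675961}{97} \approx 2.479 \cdot 10^{8}$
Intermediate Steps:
$x{\left(b,d \right)} = - 50 b$
$p{\left(s \right)} = - \frac{3}{93 + s}$ ($p{\left(s \right)} = - \frac{3}{s + 93} = - \frac{3}{93 + s}$)
$y = -5431$ ($y = \left(-50\right) \left(-57\right) - 8281 = 2850 - 8281 = -5431$)
$\left(-12250 + p{\left(4 \right)}\right) \left(y - 14806\right) = \left(-12250 - \frac{3}{93 + 4}\right) \left(-5431 - 14806\right) = \left(-12250 - \frac{3}{97}\right) \left(-20237\right) = \left(- \frac{1188253}{97}\right) \left(-20237\right) = \frac{24046675961}{97}$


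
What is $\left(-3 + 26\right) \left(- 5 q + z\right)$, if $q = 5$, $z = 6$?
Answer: $-437$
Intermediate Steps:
$\left(-3 + 26\right) \left(- 5 q + z\right) = \left(-3 + 26\right) \left(\left(-5\right) 5 + 6\right) = 23 \left(-25 + 6\right) = 23 \left(-19\right) = -437$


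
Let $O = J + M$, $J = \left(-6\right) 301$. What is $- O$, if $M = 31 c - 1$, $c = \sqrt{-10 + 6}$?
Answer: $1807 - 62 i \approx 1807.0 - 62.0 i$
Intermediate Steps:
$c = 2 i$ ($c = \sqrt{-4} = 2 i \approx 2.0 i$)
$M = -1 + 62 i$ ($M = 31 \cdot 2 i - 1 = 62 i - 1 = -1 + 62 i \approx -1.0 + 62.0 i$)
$J = -1806$
$O = -1807 + 62 i$ ($O = -1806 - \left(1 - 62 i\right) = -1807 + 62 i \approx -1807.0 + 62.0 i$)
$- O = - (-1807 + 62 i) = 1807 - 62 i$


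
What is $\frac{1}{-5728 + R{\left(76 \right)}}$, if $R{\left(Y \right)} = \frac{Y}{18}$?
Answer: $- \frac{9}{51514} \approx -0.00017471$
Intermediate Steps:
$R{\left(Y \right)} = \frac{Y}{18}$ ($R{\left(Y \right)} = Y \frac{1}{18} = \frac{Y}{18}$)
$\frac{1}{-5728 + R{\left(76 \right)}} = \frac{1}{-5728 + \frac{1}{18} \cdot 76} = \frac{1}{-5728 + \frac{38}{9}} = \frac{1}{- \frac{51514}{9}} = - \frac{9}{51514}$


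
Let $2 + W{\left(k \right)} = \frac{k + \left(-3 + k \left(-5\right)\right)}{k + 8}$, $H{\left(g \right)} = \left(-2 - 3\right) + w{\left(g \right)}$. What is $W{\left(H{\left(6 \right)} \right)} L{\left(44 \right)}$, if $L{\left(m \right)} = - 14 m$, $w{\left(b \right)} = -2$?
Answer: $-14168$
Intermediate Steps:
$H{\left(g \right)} = -7$ ($H{\left(g \right)} = \left(-2 - 3\right) - 2 = -5 - 2 = -7$)
$W{\left(k \right)} = -2 + \frac{-3 - 4 k}{8 + k}$ ($W{\left(k \right)} = -2 + \frac{k + \left(-3 + k \left(-5\right)\right)}{k + 8} = -2 + \frac{k - \left(3 + 5 k\right)}{8 + k} = -2 + \frac{-3 - 4 k}{8 + k}$)
$W{\left(H{\left(6 \right)} \right)} L{\left(44 \right)} = \frac{-19 - -42}{8 - 7} \left(\left(-14\right) 44\right) = \frac{-19 + 42}{1} \left(-616\right) = 1 \cdot 23 \left(-616\right) = 23 \left(-616\right) = -14168$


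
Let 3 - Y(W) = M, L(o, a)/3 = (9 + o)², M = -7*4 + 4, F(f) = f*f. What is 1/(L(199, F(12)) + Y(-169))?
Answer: 1/129819 ≈ 7.7030e-6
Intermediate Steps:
F(f) = f²
M = -24 (M = -28 + 4 = -24)
L(o, a) = 3*(9 + o)²
Y(W) = 27 (Y(W) = 3 - 1*(-24) = 3 + 24 = 27)
1/(L(199, F(12)) + Y(-169)) = 1/(3*(9 + 199)² + 27) = 1/(3*208² + 27) = 1/(3*43264 + 27) = 1/(129792 + 27) = 1/129819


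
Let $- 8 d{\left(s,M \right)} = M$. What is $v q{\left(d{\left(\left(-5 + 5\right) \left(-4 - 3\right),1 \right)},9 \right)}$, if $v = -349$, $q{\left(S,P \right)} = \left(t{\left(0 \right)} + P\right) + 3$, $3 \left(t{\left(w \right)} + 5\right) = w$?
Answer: $-2443$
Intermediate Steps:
$d{\left(s,M \right)} = - \frac{M}{8}$
$t{\left(w \right)} = -5 + \frac{w}{3}$
$q{\left(S,P \right)} = -2 + P$ ($q{\left(S,P \right)} = \left(\left(-5 + \frac{1}{3} \cdot 0\right) + P\right) + 3 = \left(\left(-5 + 0\right) + P\right) + 3 = \left(-5 + P\right) + 3 = -2 + P$)
$v q{\left(d{\left(\left(-5 + 5\right) \left(-4 - 3\right),1 \right)},9 \right)} = - 349 \left(-2 + 9\right) = \left(-349\right) 7 = -2443$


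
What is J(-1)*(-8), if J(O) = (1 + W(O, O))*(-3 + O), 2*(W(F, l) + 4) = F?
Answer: -112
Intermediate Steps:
W(F, l) = -4 + F/2
J(O) = (-3 + O)*(-3 + O/2) (J(O) = (1 + (-4 + O/2))*(-3 + O) = (-3 + O/2)*(-3 + O) = (-3 + O)*(-3 + O/2))
J(-1)*(-8) = (9 - 1/2*(-1) + (1/2)*(-1)*(-8 - 1))*(-8) = (9 + 1/2 + (1/2)*(-1)*(-9))*(-8) = (9 + 1/2 + 9/2)*(-8) = 14*(-8) = -112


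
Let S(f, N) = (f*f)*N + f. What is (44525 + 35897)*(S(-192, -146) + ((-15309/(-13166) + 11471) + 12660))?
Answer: -2836729698413131/6583 ≈ -4.3092e+11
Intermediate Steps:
S(f, N) = f + N*f**2 (S(f, N) = f**2*N + f = N*f**2 + f = f + N*f**2)
(44525 + 35897)*(S(-192, -146) + ((-15309/(-13166) + 11471) + 12660)) = (44525 + 35897)*(-192*(1 - 146*(-192)) + ((-15309/(-13166) + 11471) + 12660)) = 80422*(-192*(1 + 28032) + ((-15309*(-1/13166) + 11471) + 12660)) = 80422*(-192*28033 + ((15309/13166 + 11471) + 12660)) = 80422*(-5382336 + (151042495/13166 + 12660)) = 80422*(-5382336 + 317724055/13166) = 80422*(-70546111721/13166) = -2836729698413131/6583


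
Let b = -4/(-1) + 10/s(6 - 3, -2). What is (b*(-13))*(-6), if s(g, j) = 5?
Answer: 468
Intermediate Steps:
b = 6 (b = -4/(-1) + 10/5 = -4*(-1) + 10*(⅕) = 4 + 2 = 6)
(b*(-13))*(-6) = (6*(-13))*(-6) = -78*(-6) = 468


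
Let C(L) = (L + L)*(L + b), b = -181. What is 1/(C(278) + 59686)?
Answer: 1/113618 ≈ 8.8014e-6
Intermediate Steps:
C(L) = 2*L*(-181 + L) (C(L) = (L + L)*(L - 181) = (2*L)*(-181 + L) = 2*L*(-181 + L))
1/(C(278) + 59686) = 1/(2*278*(-181 + 278) + 59686) = 1/(2*278*97 + 59686) = 1/(53932 + 59686) = 1/113618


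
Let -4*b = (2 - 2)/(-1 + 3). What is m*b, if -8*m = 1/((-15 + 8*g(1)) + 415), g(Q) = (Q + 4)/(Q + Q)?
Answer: 0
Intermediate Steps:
g(Q) = (4 + Q)/(2*Q) (g(Q) = (4 + Q)/((2*Q)) = (4 + Q)*(1/(2*Q)) = (4 + Q)/(2*Q))
m = -1/3360 (m = -1/(8*((-15 + 8*((1/2)*(4 + 1)/1)) + 415)) = -1/(8*((-15 + 8*((1/2)*1*5)) + 415)) = -1/(8*((-15 + 8*(5/2)) + 415)) = -1/(8*((-15 + 20) + 415)) = -1/(8*(5 + 415)) = -1/8/420 = -1/8*1/420 = -1/3360 ≈ -0.00029762)
b = 0 (b = -(2 - 2)/(4*(-1 + 3)) = -0/2 = -1/4*0 = 0)
m*b = -1/3360*0 = 0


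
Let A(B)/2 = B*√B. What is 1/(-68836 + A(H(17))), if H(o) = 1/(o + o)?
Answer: -676382536/46559468248095 - 17*√34/46559468248095 ≈ -1.4527e-5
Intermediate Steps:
H(o) = 1/(2*o)
A(B) = 2*B^(3/2) (A(B) = 2*(B*√B) = 2*B^(3/2))
1/(-68836 + A(H(17))) = 1/(-68836 + 2*((½)/17)^(3/2)) = 1/(-68836 + 2*((½)*(1/17))^(3/2)) = 1/(-68836 + 2*(1/34)^(3/2)) = 1/(-68836 + 2*(√34/1156)) = 1/(-68836 + √34/578)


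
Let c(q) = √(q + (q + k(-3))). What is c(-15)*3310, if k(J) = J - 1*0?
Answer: 3310*I*√33 ≈ 19015.0*I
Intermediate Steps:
k(J) = J (k(J) = J + 0 = J)
c(q) = √(-3 + 2*q) (c(q) = √(q + (q - 3)) = √(q + (-3 + q)) = √(-3 + 2*q))
c(-15)*3310 = √(-3 + 2*(-15))*3310 = √(-3 - 30)*3310 = √(-33)*3310 = (I*√33)*3310 = 3310*I*√33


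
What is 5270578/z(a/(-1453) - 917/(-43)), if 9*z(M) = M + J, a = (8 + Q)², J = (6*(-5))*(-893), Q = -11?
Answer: 1481851992879/837572212 ≈ 1769.2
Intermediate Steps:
J = 26790 (J = -30*(-893) = 26790)
a = 9 (a = (8 - 11)² = (-3)² = 9)
z(M) = 8930/3 + M/9 (z(M) = (M + 26790)/9 = (26790 + M)/9 = 8930/3 + M/9)
5270578/z(a/(-1453) - 917/(-43)) = 5270578/(8930/3 + (9/(-1453) - 917/(-43))/9) = 5270578/(8930/3 + (9*(-1/1453) - 917*(-1/43))/9) = 5270578/(8930/3 + (-9/1453 + 917/43)/9) = 5270578/(8930/3 + (⅑)*(1332014/62479)) = 5270578/(8930/3 + 1332014/562311) = 5270578/(1675144424/562311) = 5270578*(562311/1675144424) = 1481851992879/837572212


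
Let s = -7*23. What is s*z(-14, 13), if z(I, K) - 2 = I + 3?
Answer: 1449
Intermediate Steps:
s = -161
z(I, K) = 5 + I (z(I, K) = 2 + (I + 3) = 2 + (3 + I) = 5 + I)
s*z(-14, 13) = -161*(5 - 14) = -161*(-9) = 1449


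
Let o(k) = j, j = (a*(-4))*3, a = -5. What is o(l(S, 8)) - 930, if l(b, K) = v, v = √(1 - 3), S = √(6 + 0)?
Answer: -870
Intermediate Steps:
S = √6 ≈ 2.4495
v = I*√2 (v = √(-2) = I*√2 ≈ 1.4142*I)
l(b, K) = I*√2
j = 60 (j = -5*(-4)*3 = 20*3 = 60)
o(k) = 60
o(l(S, 8)) - 930 = 60 - 930 = -870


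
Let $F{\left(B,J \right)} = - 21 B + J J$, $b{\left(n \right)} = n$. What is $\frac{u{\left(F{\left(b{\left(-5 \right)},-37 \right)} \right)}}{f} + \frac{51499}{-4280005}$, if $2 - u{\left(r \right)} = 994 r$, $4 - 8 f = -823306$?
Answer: $- \frac{59069801421}{4145612843} \approx -14.249$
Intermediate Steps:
$f = \frac{411655}{4}$ ($f = \frac{1}{2} - - \frac{411653}{4} = \frac{1}{2} + \frac{411653}{4} = \frac{411655}{4} \approx 1.0291 \cdot 10^{5}$)
$F{\left(B,J \right)} = J^{2} - 21 B$ ($F{\left(B,J \right)} = - 21 B + J^{2} = J^{2} - 21 B$)
$u{\left(r \right)} = 2 - 994 r$
$\frac{u{\left(F{\left(b{\left(-5 \right)},-37 \right)} \right)}}{f} + \frac{51499}{-4280005} = \frac{2 - 994 \left(\left(-37\right)^{2} - -105\right)}{\frac{411655}{4}} + \frac{51499}{-4280005} = \left(2 - 994 \left(1369 + 105\right)\right) \frac{4}{411655} + 51499 \left(- \frac{1}{4280005}\right) = \left(2 - 1465156\right) \frac{4}{411655} - \frac{51499}{4280005} = \left(-1465154\right) \frac{4}{411655} - \frac{51499}{4280005} = - \frac{5860616}{411655} - \frac{51499}{4280005} = - \frac{59069801421}{4145612843}$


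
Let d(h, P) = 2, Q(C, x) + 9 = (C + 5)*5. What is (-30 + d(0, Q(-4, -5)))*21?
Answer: -588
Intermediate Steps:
Q(C, x) = 16 + 5*C (Q(C, x) = -9 + (C + 5)*5 = -9 + (5 + C)*5 = -9 + (25 + 5*C) = 16 + 5*C)
(-30 + d(0, Q(-4, -5)))*21 = (-30 + 2)*21 = -28*21 = -588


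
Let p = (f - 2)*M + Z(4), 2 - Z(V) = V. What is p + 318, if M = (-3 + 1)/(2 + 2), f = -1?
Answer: 635/2 ≈ 317.50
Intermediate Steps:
M = -½ (M = -2/4 = -2*¼ = -½ ≈ -0.50000)
Z(V) = 2 - V
p = -½ (p = (-1 - 2)*(-½) + (2 - 1*4) = -3*(-½) + (2 - 4) = 3/2 - 2 = -½ ≈ -0.50000)
p + 318 = -½ + 318 = 635/2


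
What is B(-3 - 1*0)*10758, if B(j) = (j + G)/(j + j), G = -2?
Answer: 8965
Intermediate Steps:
B(j) = (-2 + j)/(2*j) (B(j) = (j - 2)/(j + j) = (-2 + j)/((2*j)) = (-2 + j)*(1/(2*j)) = (-2 + j)/(2*j))
B(-3 - 1*0)*10758 = ((-2 + (-3 - 1*0))/(2*(-3 - 1*0)))*10758 = ((-2 + (-3 + 0))/(2*(-3 + 0)))*10758 = ((½)*(-2 - 3)/(-3))*10758 = ((½)*(-⅓)*(-5))*10758 = (⅚)*10758 = 8965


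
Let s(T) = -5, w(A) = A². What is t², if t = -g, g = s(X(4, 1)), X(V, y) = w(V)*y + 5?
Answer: 25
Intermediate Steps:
X(V, y) = 5 + y*V² (X(V, y) = V²*y + 5 = y*V² + 5 = 5 + y*V²)
g = -5
t = 5 (t = -1*(-5) = 5)
t² = 5² = 25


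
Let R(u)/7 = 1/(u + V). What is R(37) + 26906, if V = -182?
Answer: 3901363/145 ≈ 26906.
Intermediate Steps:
R(u) = 7/(-182 + u) (R(u) = 7/(u - 182) = 7/(-182 + u))
R(37) + 26906 = 7/(-182 + 37) + 26906 = 7/(-145) + 26906 = 7*(-1/145) + 26906 = -7/145 + 26906 = 3901363/145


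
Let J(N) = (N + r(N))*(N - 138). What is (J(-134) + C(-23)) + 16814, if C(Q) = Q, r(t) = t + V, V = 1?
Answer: 89415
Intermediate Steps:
r(t) = 1 + t (r(t) = t + 1 = 1 + t)
J(N) = (1 + 2*N)*(-138 + N) (J(N) = (N + (1 + N))*(N - 138) = (1 + 2*N)*(-138 + N))
(J(-134) + C(-23)) + 16814 = ((-138 - 275*(-134) + 2*(-134)**2) - 23) + 16814 = ((-138 + 36850 + 2*17956) - 23) + 16814 = ((-138 + 36850 + 35912) - 23) + 16814 = (72624 - 23) + 16814 = 72601 + 16814 = 89415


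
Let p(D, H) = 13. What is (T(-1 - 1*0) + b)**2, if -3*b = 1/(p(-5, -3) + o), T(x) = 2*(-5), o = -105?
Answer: 7612081/76176 ≈ 99.927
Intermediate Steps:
T(x) = -10
b = 1/276 (b = -1/(3*(13 - 105)) = -1/3/(-92) = -1/3*(-1/92) = 1/276 ≈ 0.0036232)
(T(-1 - 1*0) + b)**2 = (-10 + 1/276)**2 = (-2759/276)**2 = 7612081/76176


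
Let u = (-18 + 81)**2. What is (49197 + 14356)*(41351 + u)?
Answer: 2880221960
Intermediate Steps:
u = 3969 (u = 63**2 = 3969)
(49197 + 14356)*(41351 + u) = (49197 + 14356)*(41351 + 3969) = 63553*45320 = 2880221960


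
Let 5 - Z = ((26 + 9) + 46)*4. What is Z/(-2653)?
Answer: 319/2653 ≈ 0.12024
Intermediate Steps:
Z = -319 (Z = 5 - ((26 + 9) + 46)*4 = 5 - (35 + 46)*4 = 5 - 81*4 = 5 - 1*324 = 5 - 324 = -319)
Z/(-2653) = -319/(-2653) = -319*(-1/2653) = 319/2653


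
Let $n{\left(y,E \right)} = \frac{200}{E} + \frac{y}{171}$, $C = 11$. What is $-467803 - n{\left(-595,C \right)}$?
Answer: $- \frac{879965098}{1881} \approx -4.6782 \cdot 10^{5}$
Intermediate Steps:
$n{\left(y,E \right)} = \frac{200}{E} + \frac{y}{171}$ ($n{\left(y,E \right)} = \frac{200}{E} + y \frac{1}{171} = \frac{200}{E} + \frac{y}{171}$)
$-467803 - n{\left(-595,C \right)} = -467803 - \left(\frac{200}{11} + \frac{1}{171} \left(-595\right)\right) = -467803 - \left(200 \cdot \frac{1}{11} - \frac{595}{171}\right) = -467803 - \left(\frac{200}{11} - \frac{595}{171}\right) = -467803 - \frac{27655}{1881} = - \frac{879965098}{1881}$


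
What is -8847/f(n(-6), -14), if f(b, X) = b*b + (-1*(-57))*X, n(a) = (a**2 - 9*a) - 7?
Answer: -8847/6091 ≈ -1.4525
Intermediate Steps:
n(a) = -7 + a**2 - 9*a
f(b, X) = b**2 + 57*X
-8847/f(n(-6), -14) = -8847/((-7 + (-6)**2 - 9*(-6))**2 + 57*(-14)) = -8847/((-7 + 36 + 54)**2 - 798) = -8847/(83**2 - 798) = -8847/(6889 - 798) = -8847/6091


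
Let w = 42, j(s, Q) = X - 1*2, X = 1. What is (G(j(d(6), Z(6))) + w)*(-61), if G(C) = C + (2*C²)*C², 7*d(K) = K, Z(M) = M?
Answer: -2623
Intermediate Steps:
d(K) = K/7
j(s, Q) = -1 (j(s, Q) = 1 - 1*2 = 1 - 2 = -1)
G(C) = C + 2*C⁴
(G(j(d(6), Z(6))) + w)*(-61) = ((-1 + 2*(-1)⁴) + 42)*(-61) = ((-1 + 2*1) + 42)*(-61) = ((-1 + 2) + 42)*(-61) = (1 + 42)*(-61) = 43*(-61) = -2623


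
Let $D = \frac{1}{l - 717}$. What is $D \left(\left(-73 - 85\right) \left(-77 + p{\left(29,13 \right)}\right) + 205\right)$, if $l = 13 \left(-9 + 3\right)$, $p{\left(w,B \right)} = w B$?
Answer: $\frac{9439}{159} \approx 59.365$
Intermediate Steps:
$p{\left(w,B \right)} = B w$
$l = -78$ ($l = 13 \left(-6\right) = -78$)
$D = - \frac{1}{795}$ ($D = \frac{1}{-78 - 717} = \frac{1}{-795} = - \frac{1}{795} \approx -0.0012579$)
$D \left(\left(-73 - 85\right) \left(-77 + p{\left(29,13 \right)}\right) + 205\right) = - \frac{\left(-73 - 85\right) \left(-77 + 13 \cdot 29\right) + 205}{795} = - \frac{- 158 \left(-77 + 377\right) + 205}{795} = - \frac{\left(-158\right) 300 + 205}{795} = - \frac{-47400 + 205}{795} = \left(- \frac{1}{795}\right) \left(-47195\right) = \frac{9439}{159}$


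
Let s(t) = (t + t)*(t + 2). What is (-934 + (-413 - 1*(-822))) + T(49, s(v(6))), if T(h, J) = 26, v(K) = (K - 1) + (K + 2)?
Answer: -499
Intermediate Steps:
v(K) = 1 + 2*K (v(K) = (-1 + K) + (2 + K) = 1 + 2*K)
s(t) = 2*t*(2 + t) (s(t) = (2*t)*(2 + t) = 2*t*(2 + t))
(-934 + (-413 - 1*(-822))) + T(49, s(v(6))) = (-934 + (-413 - 1*(-822))) + 26 = (-934 + (-413 + 822)) + 26 = (-934 + 409) + 26 = -525 + 26 = -499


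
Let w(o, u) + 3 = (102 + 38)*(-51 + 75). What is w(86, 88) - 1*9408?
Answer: -6051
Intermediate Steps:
w(o, u) = 3357 (w(o, u) = -3 + (102 + 38)*(-51 + 75) = -3 + 140*24 = -3 + 3360 = 3357)
w(86, 88) - 1*9408 = 3357 - 1*9408 = 3357 - 9408 = -6051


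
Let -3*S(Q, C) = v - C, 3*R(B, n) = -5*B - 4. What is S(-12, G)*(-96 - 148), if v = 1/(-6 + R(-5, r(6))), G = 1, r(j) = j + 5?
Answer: 0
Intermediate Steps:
r(j) = 5 + j
R(B, n) = -4/3 - 5*B/3 (R(B, n) = (-5*B - 4)/3 = (-4 - 5*B)/3 = -4/3 - 5*B/3)
v = 1 (v = 1/(-6 + (-4/3 - 5/3*(-5))) = 1/(-6 + (-4/3 + 25/3)) = 1/(-6 + 7) = 1/1 = 1)
S(Q, C) = -⅓ + C/3 (S(Q, C) = -(1 - C)/3 = -⅓ + C/3)
S(-12, G)*(-96 - 148) = (-⅓ + (⅓)*1)*(-96 - 148) = (-⅓ + ⅓)*(-244) = 0*(-244) = 0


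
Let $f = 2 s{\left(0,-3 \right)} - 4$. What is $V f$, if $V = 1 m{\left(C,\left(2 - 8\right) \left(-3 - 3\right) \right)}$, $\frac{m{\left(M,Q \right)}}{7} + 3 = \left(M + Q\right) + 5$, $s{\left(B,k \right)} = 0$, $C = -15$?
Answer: $-644$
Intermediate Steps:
$f = -4$ ($f = 2 \cdot 0 - 4 = 0 - 4 = -4$)
$m{\left(M,Q \right)} = 14 + 7 M + 7 Q$ ($m{\left(M,Q \right)} = -21 + 7 \left(\left(M + Q\right) + 5\right) = -21 + 7 \left(5 + M + Q\right) = -21 + \left(35 + 7 M + 7 Q\right) = 14 + 7 M + 7 Q$)
$V = 161$ ($V = 1 \left(14 + 7 \left(-15\right) + 7 \left(2 - 8\right) \left(-3 - 3\right)\right) = 1 \left(14 - 105 + 7 \left(\left(-6\right) \left(-6\right)\right)\right) = 1 \left(14 - 105 + 7 \cdot 36\right) = 1 \left(14 - 105 + 252\right) = 1 \cdot 161 = 161$)
$V f = 161 \left(-4\right) = -644$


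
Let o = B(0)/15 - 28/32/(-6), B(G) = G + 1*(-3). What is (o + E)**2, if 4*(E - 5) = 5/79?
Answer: 8849729329/359481600 ≈ 24.618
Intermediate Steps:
B(G) = -3 + G (B(G) = G - 3 = -3 + G)
o = -13/240 (o = (-3 + 0)/15 - 28/32/(-6) = -3*1/15 - 28*1/32*(-1/6) = -1/5 - 7/8*(-1/6) = -1/5 + 7/48 = -13/240 ≈ -0.054167)
E = 1585/316 (E = 5 + (5/79)/4 = 5 + (5*(1/79))/4 = 5 + (1/4)*(5/79) = 5 + 5/316 = 1585/316 ≈ 5.0158)
(o + E)**2 = (-13/240 + 1585/316)**2 = (94073/18960)**2 = 8849729329/359481600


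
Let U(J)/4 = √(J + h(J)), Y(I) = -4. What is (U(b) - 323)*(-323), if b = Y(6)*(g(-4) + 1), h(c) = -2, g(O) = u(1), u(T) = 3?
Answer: 104329 - 3876*I*√2 ≈ 1.0433e+5 - 5481.5*I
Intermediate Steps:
g(O) = 3
b = -16 (b = -4*(3 + 1) = -4*4 = -16)
U(J) = 4*√(-2 + J) (U(J) = 4*√(J - 2) = 4*√(-2 + J))
(U(b) - 323)*(-323) = (4*√(-2 - 16) - 323)*(-323) = (4*√(-18) - 323)*(-323) = (4*(3*I*√2) - 323)*(-323) = (12*I*√2 - 323)*(-323) = (-323 + 12*I*√2)*(-323) = 104329 - 3876*I*√2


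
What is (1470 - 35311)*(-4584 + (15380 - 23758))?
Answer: 438647042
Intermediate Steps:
(1470 - 35311)*(-4584 + (15380 - 23758)) = -33841*(-4584 - 8378) = -33841*(-12962) = 438647042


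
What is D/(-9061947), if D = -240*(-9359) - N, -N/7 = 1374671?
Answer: -11868857/9061947 ≈ -1.3097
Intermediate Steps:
N = -9622697 (N = -7*1374671 = -9622697)
D = 11868857 (D = -240*(-9359) - 1*(-9622697) = 2246160 + 9622697 = 11868857)
D/(-9061947) = 11868857/(-9061947) = 11868857*(-1/9061947) = -11868857/9061947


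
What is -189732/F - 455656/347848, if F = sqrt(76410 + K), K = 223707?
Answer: -56957/43481 - 63244*sqrt(300117)/100039 ≈ -347.64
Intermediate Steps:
F = sqrt(300117) (F = sqrt(76410 + 223707) = sqrt(300117) ≈ 547.83)
-189732/F - 455656/347848 = -189732*sqrt(300117)/300117 - 455656/347848 = -63244*sqrt(300117)/100039 - 455656*1/347848 = -63244*sqrt(300117)/100039 - 56957/43481 = -56957/43481 - 63244*sqrt(300117)/100039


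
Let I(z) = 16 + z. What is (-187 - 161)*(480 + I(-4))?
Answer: -171216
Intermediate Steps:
(-187 - 161)*(480 + I(-4)) = (-187 - 161)*(480 + (16 - 4)) = -348*(480 + 12) = -348*492 = -171216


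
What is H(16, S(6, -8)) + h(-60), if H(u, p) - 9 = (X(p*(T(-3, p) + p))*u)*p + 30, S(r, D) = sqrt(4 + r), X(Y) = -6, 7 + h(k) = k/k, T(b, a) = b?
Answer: 33 - 96*sqrt(10) ≈ -270.58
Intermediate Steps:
h(k) = -6 (h(k) = -7 + k/k = -7 + 1 = -6)
H(u, p) = 39 - 6*p*u (H(u, p) = 9 + ((-6*u)*p + 30) = 9 + (-6*p*u + 30) = 9 + (30 - 6*p*u) = 39 - 6*p*u)
H(16, S(6, -8)) + h(-60) = (39 - 6*sqrt(4 + 6)*16) - 6 = (39 - 6*sqrt(10)*16) - 6 = (39 - 96*sqrt(10)) - 6 = 33 - 96*sqrt(10)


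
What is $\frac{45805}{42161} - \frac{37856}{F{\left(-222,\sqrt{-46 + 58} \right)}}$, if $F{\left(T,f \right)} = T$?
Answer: $\frac{803107763}{4679871} \approx 171.61$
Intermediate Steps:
$\frac{45805}{42161} - \frac{37856}{F{\left(-222,\sqrt{-46 + 58} \right)}} = \frac{45805}{42161} - \frac{37856}{-222} = 45805 \cdot \frac{1}{42161} - - \frac{18928}{111} = \frac{45805}{42161} + \frac{18928}{111} = \frac{803107763}{4679871}$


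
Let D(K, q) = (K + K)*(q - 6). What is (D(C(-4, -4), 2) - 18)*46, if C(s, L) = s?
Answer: 644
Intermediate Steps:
D(K, q) = 2*K*(-6 + q) (D(K, q) = (2*K)*(-6 + q) = 2*K*(-6 + q))
(D(C(-4, -4), 2) - 18)*46 = (2*(-4)*(-6 + 2) - 18)*46 = (2*(-4)*(-4) - 18)*46 = (32 - 18)*46 = 14*46 = 644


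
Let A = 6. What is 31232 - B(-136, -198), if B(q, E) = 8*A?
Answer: 31184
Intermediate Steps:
B(q, E) = 48 (B(q, E) = 8*6 = 48)
31232 - B(-136, -198) = 31232 - 1*48 = 31232 - 48 = 31184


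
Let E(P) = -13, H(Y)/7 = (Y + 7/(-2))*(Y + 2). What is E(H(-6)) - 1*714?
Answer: -727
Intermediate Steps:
H(Y) = 7*(2 + Y)*(-7/2 + Y) (H(Y) = 7*((Y + 7/(-2))*(Y + 2)) = 7*((Y + 7*(-½))*(2 + Y)) = 7*((Y - 7/2)*(2 + Y)) = 7*((-7/2 + Y)*(2 + Y)) = 7*((2 + Y)*(-7/2 + Y)) = 7*(2 + Y)*(-7/2 + Y))
E(H(-6)) - 1*714 = -13 - 1*714 = -13 - 714 = -727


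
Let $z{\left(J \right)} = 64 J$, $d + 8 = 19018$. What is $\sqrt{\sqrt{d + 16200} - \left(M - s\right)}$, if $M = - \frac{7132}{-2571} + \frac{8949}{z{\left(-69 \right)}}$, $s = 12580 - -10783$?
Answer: $\frac{\sqrt{5228227924259385 + 223789548096 \sqrt{35210}}}{473064} \approx 153.46$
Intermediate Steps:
$d = 19010$ ($d = -8 + 19018 = 19010$)
$s = 23363$ ($s = 12580 + 10783 = 23363$)
$M = \frac{2829011}{3784512}$ ($M = - \frac{7132}{-2571} + \frac{8949}{64 \left(-69\right)} = \left(-7132\right) \left(- \frac{1}{2571}\right) + \frac{8949}{-4416} = \frac{7132}{2571} + 8949 \left(- \frac{1}{4416}\right) = \frac{7132}{2571} - \frac{2983}{1472} = \frac{2829011}{3784512} \approx 0.74752$)
$\sqrt{\sqrt{d + 16200} - \left(M - s\right)} = \sqrt{\sqrt{19010 + 16200} + \left(23363 - \frac{2829011}{3784512}\right)} = \sqrt{\sqrt{35210} + \left(23363 - \frac{2829011}{3784512}\right)} = \sqrt{\sqrt{35210} + \frac{88414724845}{3784512}} = \sqrt{\frac{88414724845}{3784512} + \sqrt{35210}}$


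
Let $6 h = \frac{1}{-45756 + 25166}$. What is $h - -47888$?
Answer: $\frac{5916083519}{123540} \approx 47888.0$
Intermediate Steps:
$h = - \frac{1}{123540}$ ($h = \frac{1}{6 \left(-45756 + 25166\right)} = \frac{1}{6 \left(-20590\right)} = \frac{1}{6} \left(- \frac{1}{20590}\right) = - \frac{1}{123540} \approx -8.0945 \cdot 10^{-6}$)
$h - -47888 = - \frac{1}{123540} - -47888 = - \frac{1}{123540} + 47888 = \frac{5916083519}{123540}$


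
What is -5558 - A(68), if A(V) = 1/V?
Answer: -377945/68 ≈ -5558.0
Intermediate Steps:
-5558 - A(68) = -5558 - 1/68 = -377945/68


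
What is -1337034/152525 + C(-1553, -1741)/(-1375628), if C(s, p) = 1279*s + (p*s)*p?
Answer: 179109967417412/52454415175 ≈ 3414.6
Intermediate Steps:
C(s, p) = 1279*s + s*p²
-1337034/152525 + C(-1553, -1741)/(-1375628) = -1337034/152525 - 1553*(1279 + (-1741)²)/(-1375628) = -1337034*1/152525 - 1553*(1279 + 3031081)*(-1/1375628) = -1337034/152525 - 1553*3032360*(-1/1375628) = -1337034/152525 - 4709255080*(-1/1375628) = -1337034/152525 + 1177313770/343907 = 179109967417412/52454415175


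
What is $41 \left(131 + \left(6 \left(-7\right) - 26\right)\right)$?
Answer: $2583$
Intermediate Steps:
$41 \left(131 + \left(6 \left(-7\right) - 26\right)\right) = 41 \left(131 - 68\right) = 41 \cdot 63 = 2583$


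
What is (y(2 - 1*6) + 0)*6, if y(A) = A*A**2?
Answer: -384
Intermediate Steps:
y(A) = A**3
(y(2 - 1*6) + 0)*6 = ((2 - 1*6)**3 + 0)*6 = ((2 - 6)**3 + 0)*6 = ((-4)**3 + 0)*6 = (-64 + 0)*6 = -64*6 = -384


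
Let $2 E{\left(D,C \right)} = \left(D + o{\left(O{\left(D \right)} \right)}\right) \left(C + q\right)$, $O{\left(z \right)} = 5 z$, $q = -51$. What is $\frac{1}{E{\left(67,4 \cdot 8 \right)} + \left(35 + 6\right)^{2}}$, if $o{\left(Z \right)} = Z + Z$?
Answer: $- \frac{2}{10641} \approx -0.00018795$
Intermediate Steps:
$o{\left(Z \right)} = 2 Z$
$E{\left(D,C \right)} = \frac{11 D \left(-51 + C\right)}{2}$ ($E{\left(D,C \right)} = \frac{\left(D + 2 \cdot 5 D\right) \left(C - 51\right)}{2} = \frac{\left(D + 10 D\right) \left(-51 + C\right)}{2} = \frac{11 D \left(-51 + C\right)}{2}$)
$\frac{1}{E{\left(67,4 \cdot 8 \right)} + \left(35 + 6\right)^{2}} = \frac{1}{\frac{11}{2} \cdot 67 \left(-51 + 4 \cdot 8\right) + \left(35 + 6\right)^{2}} = \frac{1}{\frac{11}{2} \cdot 67 \left(-51 + 32\right) + 41^{2}} = \frac{1}{\frac{11}{2} \cdot 67 \left(-19\right) + 1681} = \frac{1}{- \frac{14003}{2} + 1681} = \frac{1}{- \frac{10641}{2}} = - \frac{2}{10641}$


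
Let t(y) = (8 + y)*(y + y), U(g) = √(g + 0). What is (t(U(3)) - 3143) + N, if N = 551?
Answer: -2586 + 16*√3 ≈ -2558.3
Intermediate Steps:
U(g) = √g
t(y) = 2*y*(8 + y) (t(y) = (8 + y)*(2*y) = 2*y*(8 + y))
(t(U(3)) - 3143) + N = (2*√3*(8 + √3) - 3143) + 551 = (-3143 + 2*√3*(8 + √3)) + 551 = -2592 + 2*√3*(8 + √3)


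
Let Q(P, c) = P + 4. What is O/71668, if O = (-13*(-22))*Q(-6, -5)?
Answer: -143/17917 ≈ -0.0079812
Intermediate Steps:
Q(P, c) = 4 + P
O = -572 (O = (-13*(-22))*(4 - 6) = 286*(-2) = -572)
O/71668 = -572/71668 = -572*1/71668 = -143/17917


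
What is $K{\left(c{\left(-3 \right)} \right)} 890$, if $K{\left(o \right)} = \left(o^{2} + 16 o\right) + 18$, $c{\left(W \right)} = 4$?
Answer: $87220$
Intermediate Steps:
$K{\left(o \right)} = 18 + o^{2} + 16 o$
$K{\left(c{\left(-3 \right)} \right)} 890 = \left(18 + 4^{2} + 16 \cdot 4\right) 890 = \left(18 + 16 + 64\right) 890 = 98 \cdot 890 = 87220$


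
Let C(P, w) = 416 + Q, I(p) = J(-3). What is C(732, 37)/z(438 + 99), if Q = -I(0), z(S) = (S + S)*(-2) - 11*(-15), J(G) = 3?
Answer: -413/1983 ≈ -0.20827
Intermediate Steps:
z(S) = 165 - 4*S (z(S) = (2*S)*(-2) + 165 = -4*S + 165 = 165 - 4*S)
I(p) = 3
Q = -3 (Q = -1*3 = -3)
C(P, w) = 413 (C(P, w) = 416 - 3 = 413)
C(732, 37)/z(438 + 99) = 413/(165 - 4*(438 + 99)) = 413/(165 - 4*537) = 413/(165 - 2148) = 413/(-1983) = 413*(-1/1983) = -413/1983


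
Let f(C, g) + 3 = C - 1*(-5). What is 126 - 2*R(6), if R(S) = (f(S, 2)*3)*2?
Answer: 30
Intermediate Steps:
f(C, g) = 2 + C (f(C, g) = -3 + (C - 1*(-5)) = -3 + (C + 5) = -3 + (5 + C) = 2 + C)
R(S) = 12 + 6*S (R(S) = ((2 + S)*3)*2 = (6 + 3*S)*2 = 12 + 6*S)
126 - 2*R(6) = 126 - 2*(12 + 6*6) = 126 - 2*(12 + 36) = 126 - 2*48 = 126 - 96 = 30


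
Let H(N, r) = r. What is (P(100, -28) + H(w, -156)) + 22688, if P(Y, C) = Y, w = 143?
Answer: 22632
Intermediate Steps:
(P(100, -28) + H(w, -156)) + 22688 = (100 - 156) + 22688 = -56 + 22688 = 22632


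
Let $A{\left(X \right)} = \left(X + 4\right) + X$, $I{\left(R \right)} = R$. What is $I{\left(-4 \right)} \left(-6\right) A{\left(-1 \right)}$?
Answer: $48$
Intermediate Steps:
$A{\left(X \right)} = 4 + 2 X$ ($A{\left(X \right)} = \left(4 + X\right) + X = 4 + 2 X$)
$I{\left(-4 \right)} \left(-6\right) A{\left(-1 \right)} = \left(-4\right) \left(-6\right) \left(4 + 2 \left(-1\right)\right) = 24 \left(4 - 2\right) = 24 \cdot 2 = 48$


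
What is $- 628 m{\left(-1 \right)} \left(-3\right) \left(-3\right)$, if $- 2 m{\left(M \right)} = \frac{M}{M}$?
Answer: $2826$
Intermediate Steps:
$m{\left(M \right)} = - \frac{1}{2}$ ($m{\left(M \right)} = - \frac{M \frac{1}{M}}{2} = \left(- \frac{1}{2}\right) 1 = - \frac{1}{2}$)
$- 628 m{\left(-1 \right)} \left(-3\right) \left(-3\right) = - 628 \left(- \frac{1}{2}\right) \left(-3\right) \left(-3\right) = - 628 \cdot \frac{3}{2} \left(-3\right) = \left(-628\right) \left(- \frac{9}{2}\right) = 2826$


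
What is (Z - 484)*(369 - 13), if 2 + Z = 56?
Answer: -153080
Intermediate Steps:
Z = 54 (Z = -2 + 56 = 54)
(Z - 484)*(369 - 13) = (54 - 484)*(369 - 13) = -430*356 = -153080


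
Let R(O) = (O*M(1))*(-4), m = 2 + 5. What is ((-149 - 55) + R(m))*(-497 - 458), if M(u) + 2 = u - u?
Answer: 141340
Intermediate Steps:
M(u) = -2 (M(u) = -2 + (u - u) = -2 + 0 = -2)
m = 7
R(O) = 8*O (R(O) = (O*(-2))*(-4) = -2*O*(-4) = 8*O)
((-149 - 55) + R(m))*(-497 - 458) = ((-149 - 55) + 8*7)*(-497 - 458) = (-204 + 56)*(-955) = -148*(-955) = 141340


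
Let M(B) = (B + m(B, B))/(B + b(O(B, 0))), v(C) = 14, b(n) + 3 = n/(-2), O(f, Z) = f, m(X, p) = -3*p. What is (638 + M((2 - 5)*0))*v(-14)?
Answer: 8932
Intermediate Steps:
b(n) = -3 - n/2 (b(n) = -3 + n/(-2) = -3 + n*(-1/2) = -3 - n/2)
M(B) = -2*B/(-3 + B/2) (M(B) = (B - 3*B)/(B + (-3 - B/2)) = (-2*B)/(-3 + B/2) = -2*B/(-3 + B/2))
(638 + M((2 - 5)*0))*v(-14) = (638 - 4*(2 - 5)*0/(-6 + (2 - 5)*0))*14 = (638 - 4*(-3*0)/(-6 - 3*0))*14 = (638 - 4*0/(-6 + 0))*14 = (638 - 4*0/(-6))*14 = (638 - 4*0*(-1/6))*14 = (638 + 0)*14 = 638*14 = 8932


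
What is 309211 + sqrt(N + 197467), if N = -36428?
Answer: 309211 + sqrt(161039) ≈ 3.0961e+5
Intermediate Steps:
309211 + sqrt(N + 197467) = 309211 + sqrt(-36428 + 197467) = 309211 + sqrt(161039)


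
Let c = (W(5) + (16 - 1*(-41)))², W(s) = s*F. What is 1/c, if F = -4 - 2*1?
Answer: 1/729 ≈ 0.0013717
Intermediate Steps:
F = -6 (F = -4 - 2 = -6)
W(s) = -6*s (W(s) = s*(-6) = -6*s)
c = 729 (c = (-6*5 + (16 - 1*(-41)))² = (-30 + (16 + 41))² = (-30 + 57)² = 27² = 729)
1/c = 1/729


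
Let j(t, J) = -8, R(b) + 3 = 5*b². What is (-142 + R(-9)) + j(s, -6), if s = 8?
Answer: 252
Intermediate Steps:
R(b) = -3 + 5*b²
(-142 + R(-9)) + j(s, -6) = (-142 + (-3 + 5*(-9)²)) - 8 = (-142 + (-3 + 5*81)) - 8 = (-142 + (-3 + 405)) - 8 = (-142 + 402) - 8 = 260 - 8 = 252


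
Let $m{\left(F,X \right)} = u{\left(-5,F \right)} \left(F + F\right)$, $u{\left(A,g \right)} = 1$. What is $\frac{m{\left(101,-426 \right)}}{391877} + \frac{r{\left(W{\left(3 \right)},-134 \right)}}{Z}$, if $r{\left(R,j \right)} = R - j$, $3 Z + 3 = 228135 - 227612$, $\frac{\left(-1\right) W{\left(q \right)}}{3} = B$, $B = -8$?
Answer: $\frac{92927369}{101888020} \approx 0.91205$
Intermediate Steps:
$W{\left(q \right)} = 24$ ($W{\left(q \right)} = \left(-3\right) \left(-8\right) = 24$)
$Z = \frac{520}{3}$ ($Z = -1 + \frac{228135 - 227612}{3} = -1 + \frac{1}{3} \cdot 523 = -1 + \frac{523}{3} = \frac{520}{3} \approx 173.33$)
$m{\left(F,X \right)} = 2 F$ ($m{\left(F,X \right)} = 1 \left(F + F\right) = 1 \cdot 2 F = 2 F$)
$\frac{m{\left(101,-426 \right)}}{391877} + \frac{r{\left(W{\left(3 \right)},-134 \right)}}{Z} = \frac{2 \cdot 101}{391877} + \frac{24 - -134}{\frac{520}{3}} = 202 \cdot \frac{1}{391877} + \left(24 + 134\right) \frac{3}{520} = \frac{202}{391877} + 158 \cdot \frac{3}{520} = \frac{202}{391877} + \frac{237}{260} = \frac{92927369}{101888020}$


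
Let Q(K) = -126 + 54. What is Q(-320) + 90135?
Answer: 90063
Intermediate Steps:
Q(K) = -72
Q(-320) + 90135 = -72 + 90135 = 90063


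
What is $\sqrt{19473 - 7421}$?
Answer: $2 \sqrt{3013} \approx 109.78$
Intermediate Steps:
$\sqrt{19473 - 7421} = \sqrt{12052} = 2 \sqrt{3013}$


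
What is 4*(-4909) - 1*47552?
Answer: -67188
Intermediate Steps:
4*(-4909) - 1*47552 = -19636 - 47552 = -67188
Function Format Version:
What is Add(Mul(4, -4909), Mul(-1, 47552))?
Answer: -67188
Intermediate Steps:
Add(Mul(4, -4909), Mul(-1, 47552)) = Add(-19636, -47552) = -67188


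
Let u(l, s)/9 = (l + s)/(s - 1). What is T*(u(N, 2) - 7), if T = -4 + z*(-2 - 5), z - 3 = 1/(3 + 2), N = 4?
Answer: -6204/5 ≈ -1240.8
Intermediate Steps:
z = 16/5 (z = 3 + 1/(3 + 2) = 3 + 1/5 = 3 + ⅕ = 16/5 ≈ 3.2000)
T = -132/5 (T = -4 + 16*(-2 - 5)/5 = -4 + (16/5)*(-7) = -4 - 112/5 = -132/5 ≈ -26.400)
u(l, s) = 9*(l + s)/(-1 + s) (u(l, s) = 9*((l + s)/(s - 1)) = 9*((l + s)/(-1 + s)) = 9*(l + s)/(-1 + s))
T*(u(N, 2) - 7) = -132*(9*(4 + 2)/(-1 + 2) - 7)/5 = -132*(9*6/1 - 7)/5 = -132*(9*1*6 - 7)/5 = -132*(54 - 7)/5 = -132/5*47 = -6204/5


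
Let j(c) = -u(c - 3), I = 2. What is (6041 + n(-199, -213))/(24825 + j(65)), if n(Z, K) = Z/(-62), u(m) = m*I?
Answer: 374741/1531462 ≈ 0.24469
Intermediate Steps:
u(m) = 2*m (u(m) = m*2 = 2*m)
j(c) = 6 - 2*c (j(c) = -2*(c - 3) = -2*(-3 + c) = -(-6 + 2*c) = 6 - 2*c)
n(Z, K) = -Z/62 (n(Z, K) = Z*(-1/62) = -Z/62)
(6041 + n(-199, -213))/(24825 + j(65)) = (6041 - 1/62*(-199))/(24825 + (6 - 2*65)) = (6041 + 199/62)/(24825 + (6 - 130)) = 374741/(62*(24825 - 124)) = (374741/62)/24701 = (374741/62)*(1/24701) = 374741/1531462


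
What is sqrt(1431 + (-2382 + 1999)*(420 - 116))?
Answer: I*sqrt(115001) ≈ 339.12*I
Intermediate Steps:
sqrt(1431 + (-2382 + 1999)*(420 - 116)) = sqrt(1431 - 383*304) = sqrt(1431 - 116432) = sqrt(-115001) = I*sqrt(115001)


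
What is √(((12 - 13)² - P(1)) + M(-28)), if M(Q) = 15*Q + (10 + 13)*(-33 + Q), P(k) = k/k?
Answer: I*√1823 ≈ 42.697*I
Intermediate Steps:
P(k) = 1
M(Q) = -759 + 38*Q (M(Q) = 15*Q + 23*(-33 + Q) = 15*Q + (-759 + 23*Q) = -759 + 38*Q)
√(((12 - 13)² - P(1)) + M(-28)) = √(((12 - 13)² - 1*1) + (-759 + 38*(-28))) = √(((-1)² - 1) + (-759 - 1064)) = √((1 - 1) - 1823) = √(0 - 1823) = √(-1823) = I*√1823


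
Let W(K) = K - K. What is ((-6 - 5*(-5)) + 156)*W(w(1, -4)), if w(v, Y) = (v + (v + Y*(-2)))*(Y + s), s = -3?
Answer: 0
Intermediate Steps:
w(v, Y) = (-3 + Y)*(-2*Y + 2*v) (w(v, Y) = (v + (v + Y*(-2)))*(Y - 3) = (v + (v - 2*Y))*(-3 + Y) = (-2*Y + 2*v)*(-3 + Y) = (-3 + Y)*(-2*Y + 2*v))
W(K) = 0
((-6 - 5*(-5)) + 156)*W(w(1, -4)) = ((-6 - 5*(-5)) + 156)*0 = ((-6 + 25) + 156)*0 = (19 + 156)*0 = 175*0 = 0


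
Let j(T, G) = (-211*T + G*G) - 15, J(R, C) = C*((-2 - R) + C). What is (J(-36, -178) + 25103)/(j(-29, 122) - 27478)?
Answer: -10147/1298 ≈ -7.8174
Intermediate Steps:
J(R, C) = C*(-2 + C - R)
j(T, G) = -15 + G² - 211*T (j(T, G) = (-211*T + G²) - 15 = (G² - 211*T) - 15 = -15 + G² - 211*T)
(J(-36, -178) + 25103)/(j(-29, 122) - 27478) = (-178*(-2 - 178 - 1*(-36)) + 25103)/((-15 + 122² - 211*(-29)) - 27478) = (-178*(-2 - 178 + 36) + 25103)/((-15 + 14884 + 6119) - 27478) = (-178*(-144) + 25103)/(20988 - 27478) = (25632 + 25103)/(-6490) = 50735*(-1/6490) = -10147/1298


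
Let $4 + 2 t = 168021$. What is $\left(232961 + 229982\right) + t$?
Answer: $\frac{1093903}{2} \approx 5.4695 \cdot 10^{5}$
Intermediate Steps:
$t = \frac{168017}{2}$ ($t = -2 + \frac{1}{2} \cdot 168021 = -2 + \frac{168021}{2} = \frac{168017}{2} \approx 84009.0$)
$\left(232961 + 229982\right) + t = \left(232961 + 229982\right) + \frac{168017}{2} = 462943 + \frac{168017}{2} = \frac{1093903}{2}$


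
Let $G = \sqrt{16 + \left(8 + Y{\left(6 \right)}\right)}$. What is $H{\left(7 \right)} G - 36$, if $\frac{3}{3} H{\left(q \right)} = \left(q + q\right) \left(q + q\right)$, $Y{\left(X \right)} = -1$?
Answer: $-36 + 196 \sqrt{23} \approx 903.98$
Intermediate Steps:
$H{\left(q \right)} = 4 q^{2}$ ($H{\left(q \right)} = \left(q + q\right) \left(q + q\right) = 2 q 2 q = 4 q^{2}$)
$G = \sqrt{23}$ ($G = \sqrt{16 + \left(8 - 1\right)} = \sqrt{16 + 7} = \sqrt{23} \approx 4.7958$)
$H{\left(7 \right)} G - 36 = 4 \cdot 7^{2} \sqrt{23} - 36 = 4 \cdot 49 \sqrt{23} - 36 = 196 \sqrt{23} - 36 = -36 + 196 \sqrt{23}$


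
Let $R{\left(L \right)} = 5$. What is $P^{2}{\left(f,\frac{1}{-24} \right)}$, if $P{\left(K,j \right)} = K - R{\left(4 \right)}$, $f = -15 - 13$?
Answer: $1089$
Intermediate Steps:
$f = -28$
$P{\left(K,j \right)} = -5 + K$ ($P{\left(K,j \right)} = K - 5 = -5 + K$)
$P^{2}{\left(f,\frac{1}{-24} \right)} = \left(-5 - 28\right)^{2} = \left(-33\right)^{2} = 1089$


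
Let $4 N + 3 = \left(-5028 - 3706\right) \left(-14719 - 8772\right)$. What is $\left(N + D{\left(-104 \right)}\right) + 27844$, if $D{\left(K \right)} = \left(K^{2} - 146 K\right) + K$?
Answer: $\frac{205385351}{4} \approx 5.1346 \cdot 10^{7}$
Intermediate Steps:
$D{\left(K \right)} = K^{2} - 145 K$
$N = \frac{205170391}{4}$ ($N = - \frac{3}{4} + \frac{\left(-5028 - 3706\right) \left(-14719 - 8772\right)}{4} = - \frac{3}{4} + \frac{\left(-8734\right) \left(-23491\right)}{4} = - \frac{3}{4} + \frac{1}{4} \cdot 205170394 = - \frac{3}{4} + \frac{102585197}{2} = \frac{205170391}{4} \approx 5.1293 \cdot 10^{7}$)
$\left(N + D{\left(-104 \right)}\right) + 27844 = \left(\frac{205170391}{4} - 104 \left(-145 - 104\right)\right) + 27844 = \left(\frac{205170391}{4} - -25896\right) + 27844 = \left(\frac{205170391}{4} + 25896\right) + 27844 = \frac{205273975}{4} + 27844 = \frac{205385351}{4}$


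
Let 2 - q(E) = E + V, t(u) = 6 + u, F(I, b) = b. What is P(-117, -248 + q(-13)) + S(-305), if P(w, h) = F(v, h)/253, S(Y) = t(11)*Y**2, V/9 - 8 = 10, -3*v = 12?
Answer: 400100130/253 ≈ 1.5814e+6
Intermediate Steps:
v = -4 (v = -1/3*12 = -4)
V = 162 (V = 72 + 9*10 = 72 + 90 = 162)
S(Y) = 17*Y**2 (S(Y) = (6 + 11)*Y**2 = 17*Y**2)
q(E) = -160 - E (q(E) = 2 - (E + 162) = 2 - (162 + E) = 2 + (-162 - E) = -160 - E)
P(w, h) = h/253
P(-117, -248 + q(-13)) + S(-305) = (-248 + (-160 - 1*(-13)))/253 + 17*(-305)**2 = (-248 + (-160 + 13))/253 + 17*93025 = (-248 - 147)/253 + 1581425 = (1/253)*(-395) + 1581425 = -395/253 + 1581425 = 400100130/253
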